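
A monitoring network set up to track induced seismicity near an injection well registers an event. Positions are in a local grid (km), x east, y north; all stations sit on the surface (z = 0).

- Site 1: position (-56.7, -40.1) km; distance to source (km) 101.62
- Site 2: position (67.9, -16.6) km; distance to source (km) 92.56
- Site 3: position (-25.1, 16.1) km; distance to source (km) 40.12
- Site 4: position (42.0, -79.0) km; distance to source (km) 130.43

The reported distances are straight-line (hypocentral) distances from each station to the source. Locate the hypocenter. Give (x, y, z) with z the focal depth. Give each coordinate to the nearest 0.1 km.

(-0.8, 43.0, 17.2)

Each station gives a sphere (x−x_i)² + (y−y_i)² + z² = d_i² (stations at z=0).
Subtracting the Site 1 sphere from Site 2 and Site 3: z² cancels, leaving linear equations in x and y:
249.2 x + 47.0 y = 1822.34
63.2 x + 112.4 y = 4783.33
Solving: x ≈ -0.798, y ≈ 43.005 km (keep extra digits for the depth step; rounded: -0.8, 43.0).
Then from the Site 1 sphere: z² = 101.62² − (x + 56.7)² − (y + 40.1)² with x = -0.798, y = 43.005, so z ≈ 17.180 ≈ 17.2 km.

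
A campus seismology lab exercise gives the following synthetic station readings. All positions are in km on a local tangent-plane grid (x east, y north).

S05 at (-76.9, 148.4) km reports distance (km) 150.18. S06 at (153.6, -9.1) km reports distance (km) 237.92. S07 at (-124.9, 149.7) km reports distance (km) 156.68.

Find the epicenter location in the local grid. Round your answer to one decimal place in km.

Circle about each station: (x + 76.9)² + (y − 148.4)² = 150.18²; (x − 153.6)² + (y + 9.1)² = 237.92²; (x + 124.9)² + (y − 149.7)² = 156.68².
Subtracting the S05 equation from the S06 and S07 equations removes the quadratic terms:
461.0 x − 315.0 y = -38312.29
-96.0 x + 2.6 y = 8079.34
Solving the 2×2 system: x ≈ -84.2, y ≈ -1.6 km.

(-84.2, -1.6)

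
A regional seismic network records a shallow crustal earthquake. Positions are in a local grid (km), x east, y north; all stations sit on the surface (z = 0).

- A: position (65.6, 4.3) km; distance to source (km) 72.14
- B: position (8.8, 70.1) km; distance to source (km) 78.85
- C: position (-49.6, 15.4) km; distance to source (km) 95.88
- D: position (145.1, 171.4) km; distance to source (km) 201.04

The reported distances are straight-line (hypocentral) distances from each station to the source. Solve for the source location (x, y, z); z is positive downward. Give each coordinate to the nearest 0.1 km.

Each station gives a sphere (x−x_i)² + (y−y_i)² + z² = d_i² (stations at z=0).
Subtracting the A sphere from B and C: z² cancels, leaving linear equations in x and y:
-113.6 x + 131.6 y = -343.54
-230.4 x + 22.2 y = -5613.32
Solving: x ≈ 26.299, y ≈ 20.092 km (keep extra digits for the depth step; rounded: 26.3, 20.1).
Then from the A sphere: z² = 72.14² − (x − 65.6)² − (y − 4.3)² with x = 26.299, y = 20.092, so z ≈ 58.397 ≈ 58.4 km.

x ≈ 26.3 km, y ≈ 20.1 km, depth ≈ 58.4 km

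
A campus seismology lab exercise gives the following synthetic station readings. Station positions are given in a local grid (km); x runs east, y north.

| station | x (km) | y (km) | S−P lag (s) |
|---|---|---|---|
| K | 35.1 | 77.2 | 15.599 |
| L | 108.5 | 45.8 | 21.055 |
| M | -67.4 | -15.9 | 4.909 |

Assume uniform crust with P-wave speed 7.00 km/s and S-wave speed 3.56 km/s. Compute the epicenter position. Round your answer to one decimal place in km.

Distance from S−P lag: d = Δt · v_P v_S / (v_P − v_S) = Δt · (7.00·3.56)/(7.00−3.56) ≈ 7.2442·Δt.
So d_K = 113.00, d_L = 152.53, d_M = 35.56 km.
Circle about each station: (x − 35.1)² + (y − 77.2)² = 113.00²; (x − 108.5)² + (y − 45.8)² = 152.53²; (x + 67.4)² + (y + 15.9)² = 35.56².
Subtracting the K equation from the L and M equations removes the quadratic terms:
146.8 x − 62.8 y = -3818.36
-205.0 x − 186.2 y = 9108.21
Solving the 2×2 system: x ≈ -31.9, y ≈ -13.8 km.
Check against K (with the unrounded x, y): √((x − 35.1)²+(y − 77.2)²) = 113.00 ≈ 113.00 km. ✓

(-31.9, -13.8)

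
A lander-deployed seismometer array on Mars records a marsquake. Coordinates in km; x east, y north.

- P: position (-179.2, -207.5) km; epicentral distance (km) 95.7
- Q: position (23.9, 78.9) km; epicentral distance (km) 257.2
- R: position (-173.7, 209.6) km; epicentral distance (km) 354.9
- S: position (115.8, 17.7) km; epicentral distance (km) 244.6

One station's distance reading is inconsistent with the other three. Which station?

Solve using three stations at a time. Using P, Q, R (subtract circle equations pairwise → linear system) gives (x, y) ≈ (-111.5, -139.8).
Distances from that point to each station vs reported:
  P: calculated 95.8 vs reported 95.7 → residual 0.1 km
  Q: calculated 257.2 vs reported 257.2 → residual 0.0 km
  R: calculated 354.9 vs reported 354.9 → residual 0.0 km
  S: calculated 276.5 vs reported 244.6 → residual 31.9 km
P, Q, R are mutually consistent (residuals ≈ 0); S is off by 31.9 km.

S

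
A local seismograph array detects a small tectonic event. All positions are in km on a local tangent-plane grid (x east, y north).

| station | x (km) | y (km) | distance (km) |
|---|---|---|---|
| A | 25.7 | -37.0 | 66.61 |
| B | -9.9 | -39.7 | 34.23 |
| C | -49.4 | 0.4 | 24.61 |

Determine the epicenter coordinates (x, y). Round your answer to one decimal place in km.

Circle about each station: (x − 25.7)² + (y + 37.0)² = 66.61²; (x + 9.9)² + (y + 39.7)² = 34.23²; (x + 49.4)² + (y − 0.4)² = 24.61².
Subtracting the A equation from the B and C equations removes the quadratic terms:
-71.2 x − 5.4 y = 2909.81
-150.2 x + 74.8 y = 4242.27
Solving the 2×2 system: x ≈ -39.2, y ≈ -22.0 km.

x ≈ -39.2 km, y ≈ -22.0 km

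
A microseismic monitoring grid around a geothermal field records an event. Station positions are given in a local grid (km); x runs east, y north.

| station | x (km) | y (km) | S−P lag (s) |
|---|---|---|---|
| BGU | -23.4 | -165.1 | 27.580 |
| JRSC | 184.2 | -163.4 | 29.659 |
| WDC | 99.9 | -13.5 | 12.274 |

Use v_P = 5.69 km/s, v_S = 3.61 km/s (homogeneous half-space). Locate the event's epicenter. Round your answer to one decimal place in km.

Distance from S−P lag: d = Δt · v_P v_S / (v_P − v_S) = Δt · (5.69·3.61)/(5.69−3.61) ≈ 9.8754·Δt.
So d_BGU = 272.36, d_JRSC = 292.90, d_WDC = 121.21 km.
Circle about each station: (x + 23.4)² + (y + 165.1)² = 272.36²; (x − 184.2)² + (y + 163.4)² = 292.90²; (x − 99.9)² + (y + 13.5)² = 121.21².
Subtracting the BGU equation from the JRSC and WDC equations removes the quadratic terms:
415.2 x + 3.4 y = 21213.19
246.6 x + 303.2 y = 41844.80
Solving the 2×2 system: x ≈ 50.3, y ≈ 97.1 km.

(50.3, 97.1)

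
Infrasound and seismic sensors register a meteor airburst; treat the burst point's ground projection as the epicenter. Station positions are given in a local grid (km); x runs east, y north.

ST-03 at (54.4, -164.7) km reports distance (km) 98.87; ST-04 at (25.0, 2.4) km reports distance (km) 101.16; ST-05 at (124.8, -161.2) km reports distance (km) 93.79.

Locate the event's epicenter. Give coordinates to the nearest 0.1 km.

92.1 km east, -73.3 km north

Circle about each station: (x − 54.4)² + (y + 164.7)² = 98.87²; (x − 25.0)² + (y − 2.4)² = 101.16²; (x − 124.8)² + (y + 161.2)² = 93.79².
Subtracting the ST-03 equation from the ST-04 and ST-05 equations removes the quadratic terms:
-58.8 x + 334.2 y = -29912.76
140.8 x + 7.0 y = 12453.74
Solving the 2×2 system: x ≈ 92.1, y ≈ -73.3 km.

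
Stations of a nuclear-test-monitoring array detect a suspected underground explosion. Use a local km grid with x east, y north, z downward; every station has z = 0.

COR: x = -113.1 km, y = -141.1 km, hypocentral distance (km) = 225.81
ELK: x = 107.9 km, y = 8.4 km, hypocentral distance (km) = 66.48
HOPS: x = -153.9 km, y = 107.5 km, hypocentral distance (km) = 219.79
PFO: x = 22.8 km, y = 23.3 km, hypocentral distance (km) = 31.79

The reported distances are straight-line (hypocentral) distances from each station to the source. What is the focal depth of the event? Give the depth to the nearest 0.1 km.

z ≈ 21.4 km

Each station gives a sphere (x−x_i)² + (y−y_i)² + z² = d_i² (stations at z=0).
Subtracting the COR sphere from ELK and HOPS: z² cancels, leaving linear equations in x and y:
442.0 x + 299.0 y = 25582.72
-81.6 x + 497.2 y = 5223.15
Solving: x ≈ 45.699, y ≈ 18.005 km (keep extra digits for the depth step; rounded: 45.7, 18.0).
Then from the COR sphere: z² = 225.81² − (x + 113.1)² − (y + 141.1)² with x = 45.699, y = 18.005, so z ≈ 21.416 ≈ 21.4 km.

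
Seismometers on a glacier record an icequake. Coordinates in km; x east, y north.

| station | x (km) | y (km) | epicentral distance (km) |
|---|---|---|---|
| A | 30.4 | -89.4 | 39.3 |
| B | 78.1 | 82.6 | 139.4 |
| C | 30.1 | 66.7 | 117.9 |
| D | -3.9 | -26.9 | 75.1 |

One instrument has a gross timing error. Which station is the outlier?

D

Solve using three stations at a time. Using A, B, C (subtract circle equations pairwise → linear system) gives (x, y) ≈ (38.1, -50.9).
Distances from that point to each station vs reported:
  A: calculated 39.2 vs reported 39.3 → residual 0.1 km
  B: calculated 139.4 vs reported 139.4 → residual 0.0 km
  C: calculated 117.9 vs reported 117.9 → residual 0.0 km
  D: calculated 48.4 vs reported 75.1 → residual 26.7 km
A, B, C are mutually consistent (residuals ≈ 0); D is off by 26.7 km.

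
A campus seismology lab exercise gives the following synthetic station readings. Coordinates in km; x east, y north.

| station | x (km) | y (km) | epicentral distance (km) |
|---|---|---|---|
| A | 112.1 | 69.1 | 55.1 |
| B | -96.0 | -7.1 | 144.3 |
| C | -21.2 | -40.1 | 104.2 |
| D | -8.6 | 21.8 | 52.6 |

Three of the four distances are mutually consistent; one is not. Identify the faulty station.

Solve using three stations at a time. Using B, C, D (subtract circle equations pairwise → linear system) gives (x, y) ≈ (38.4, 45.3).
Distances from that point to each station vs reported:
  A: calculated 77.4 vs reported 55.1 → residual 22.3 km
  B: calculated 144.3 vs reported 144.3 → residual 0.0 km
  C: calculated 104.2 vs reported 104.2 → residual 0.0 km
  D: calculated 52.6 vs reported 52.6 → residual 0.0 km
B, C, D are mutually consistent (residuals ≈ 0); A is off by 22.3 km.

A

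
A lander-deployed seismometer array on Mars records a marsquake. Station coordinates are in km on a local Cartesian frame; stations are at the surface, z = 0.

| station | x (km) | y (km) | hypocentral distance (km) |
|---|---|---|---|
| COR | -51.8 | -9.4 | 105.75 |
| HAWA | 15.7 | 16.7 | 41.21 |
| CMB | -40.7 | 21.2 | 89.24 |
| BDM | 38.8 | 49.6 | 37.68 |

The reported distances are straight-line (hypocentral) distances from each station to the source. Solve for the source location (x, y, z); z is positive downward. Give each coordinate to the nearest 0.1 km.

x ≈ 43.6 km, y ≈ 25.9 km, depth ≈ 28.9 km

Each station gives a sphere (x−x_i)² + (y−y_i)² + z² = d_i² (stations at z=0).
Subtracting the COR sphere from HAWA and CMB: z² cancels, leaving linear equations in x and y:
135.0 x + 52.2 y = 7238.58
22.2 x + 61.2 y = 2553.61
Solving: x ≈ 43.601, y ≈ 25.910 km (keep extra digits for the depth step; rounded: 43.6, 25.9).
Then from the COR sphere: z² = 105.75² − (x + 51.8)² − (y + 9.4)² with x = 43.601, y = 25.910, so z ≈ 28.895 ≈ 28.9 km.
Check against BDM (with the unrounded solution): distance 37.67 ≈ 37.68 km. ✓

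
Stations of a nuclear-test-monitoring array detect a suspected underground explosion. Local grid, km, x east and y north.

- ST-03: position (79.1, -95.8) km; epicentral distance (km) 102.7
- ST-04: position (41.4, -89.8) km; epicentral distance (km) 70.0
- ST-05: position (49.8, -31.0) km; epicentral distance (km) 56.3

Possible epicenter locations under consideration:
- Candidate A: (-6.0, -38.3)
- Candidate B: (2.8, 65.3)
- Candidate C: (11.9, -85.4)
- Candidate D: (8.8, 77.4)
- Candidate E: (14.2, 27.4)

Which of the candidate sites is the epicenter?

Candidate A

For each candidate, compare |candidate − station| to the reported distance:
Candidate A: residuals ST-03 0.0, ST-04 0.0, ST-05 0.0 → max 0.0 km
Candidate B: residuals ST-03 75.6, ST-04 89.8, ST-05 50.9 → max 89.8 km
Candidate C: residuals ST-03 34.7, ST-04 40.2, ST-05 10.0 → max 40.2 km
Candidate D: residuals ST-03 84.2, ST-04 100.3, ST-05 59.6 → max 100.3 km
Candidate E: residuals ST-03 36.5, ST-04 50.3, ST-05 12.1 → max 50.3 km
Only Candidate A has all residuals ≈ 0.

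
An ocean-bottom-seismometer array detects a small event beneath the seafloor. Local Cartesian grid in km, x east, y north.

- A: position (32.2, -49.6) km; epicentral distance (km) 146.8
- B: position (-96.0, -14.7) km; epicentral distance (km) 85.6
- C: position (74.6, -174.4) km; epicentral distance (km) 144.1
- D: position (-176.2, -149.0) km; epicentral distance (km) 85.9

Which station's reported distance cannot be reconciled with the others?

Solve using three stations at a time. Using A, B, D (subtract circle equations pairwise → linear system) gives (x, y) ≈ (-105.8, -99.8).
Distances from that point to each station vs reported:
  A: calculated 146.8 vs reported 146.8 → residual 0.0 km
  B: calculated 85.6 vs reported 85.6 → residual 0.0 km
  C: calculated 195.2 vs reported 144.1 → residual 51.1 km
  D: calculated 85.9 vs reported 85.9 → residual 0.0 km
A, B, D are mutually consistent (residuals ≈ 0); C is off by 51.1 km.

C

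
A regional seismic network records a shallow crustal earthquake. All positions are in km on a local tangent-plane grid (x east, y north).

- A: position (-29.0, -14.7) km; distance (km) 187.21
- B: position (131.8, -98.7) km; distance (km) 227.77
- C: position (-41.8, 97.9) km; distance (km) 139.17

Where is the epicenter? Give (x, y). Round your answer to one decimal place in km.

Circle about each station: (x + 29.0)² + (y + 14.7)² = 187.21²; (x − 131.8)² + (y + 98.7)² = 227.77²; (x + 41.8)² + (y − 97.9)² = 139.17².
Subtracting the A equation from the B and C equations removes the quadratic terms:
321.6 x − 168.0 y = 9224.25
-25.6 x + 225.2 y = 25953.86
Solving the 2×2 system: x ≈ 94.5, y ≈ 126.0 km.
Check against A (with the unrounded x, y): √((x + 29.0)²+(y + 14.7)²) = 187.20 ≈ 187.21 km. ✓

94.5 km east, 126.0 km north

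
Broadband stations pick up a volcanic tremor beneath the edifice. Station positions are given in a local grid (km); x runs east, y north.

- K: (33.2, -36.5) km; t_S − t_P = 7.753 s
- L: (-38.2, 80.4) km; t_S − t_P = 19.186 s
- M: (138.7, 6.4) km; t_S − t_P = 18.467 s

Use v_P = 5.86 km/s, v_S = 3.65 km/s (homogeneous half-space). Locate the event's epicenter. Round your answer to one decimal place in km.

Distance from S−P lag: d = Δt · v_P v_S / (v_P − v_S) = Δt · (5.86·3.65)/(5.86−3.65) ≈ 9.6783·Δt.
So d_K = 75.04, d_L = 185.69, d_M = 178.73 km.
Circle about each station: (x − 33.2)² + (y + 36.5)² = 75.04²; (x + 38.2)² + (y − 80.4)² = 185.69²; (x − 138.7)² + (y − 6.4)² = 178.73².
Subtracting pairs of circle equations eliminates x²+y² and gives linear equations (the radical axes):
-142.8 x + 233.8 y = -23360.86
211.0 x + 85.8 y = -9469.25
Solving the 2×2 system: x ≈ -3.4, y ≈ -102.0 km.

-3.4 km east, -102.0 km north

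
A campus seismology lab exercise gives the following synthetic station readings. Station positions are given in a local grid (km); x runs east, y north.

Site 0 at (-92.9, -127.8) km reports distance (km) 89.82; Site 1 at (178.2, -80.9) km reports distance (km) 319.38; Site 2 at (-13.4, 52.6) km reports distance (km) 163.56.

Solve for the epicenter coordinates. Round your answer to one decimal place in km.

Circle about each station: (x + 92.9)² + (y + 127.8)² = 89.82²; (x − 178.2)² + (y + 80.9)² = 319.38²; (x + 13.4)² + (y − 52.6)² = 163.56².
Subtracting pairs of circle equations eliminates x²+y² and gives linear equations (the radical axes):
542.2 x + 93.8 y = -80599.15
159.0 x + 360.8 y = -40701.17
Solving the 2×2 system: x ≈ -139.8, y ≈ -51.2 km.
Check against Site 0 (with the unrounded x, y): √((x + 92.9)²+(y + 127.8)²) = 89.81 ≈ 89.82 km. ✓

-139.8 km east, -51.2 km north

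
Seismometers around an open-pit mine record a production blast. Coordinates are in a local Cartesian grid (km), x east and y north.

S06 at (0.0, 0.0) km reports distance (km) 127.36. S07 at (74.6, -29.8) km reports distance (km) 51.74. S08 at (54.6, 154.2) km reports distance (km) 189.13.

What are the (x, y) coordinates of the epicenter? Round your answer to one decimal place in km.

x ≈ 125.6 km, y ≈ -21.1 km

Circle about each station: x² + y² = 127.36²; (x − 74.6)² + (y + 29.8)² = 51.74²; (x − 54.6)² + (y − 154.2)² = 189.13².
Subtracting the S06 equation from the S07 and S08 equations removes the quadratic terms:
149.2 x − 59.6 y = 19996.74
109.2 x + 308.4 y = 7209.21
Solving the 2×2 system: x ≈ 125.6, y ≈ -21.1 km.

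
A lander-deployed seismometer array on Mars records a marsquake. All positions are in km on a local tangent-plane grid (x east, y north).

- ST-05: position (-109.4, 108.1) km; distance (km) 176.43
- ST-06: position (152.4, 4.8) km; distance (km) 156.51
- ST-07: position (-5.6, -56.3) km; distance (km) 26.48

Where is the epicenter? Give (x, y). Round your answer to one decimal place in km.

Circle about each station: (x + 109.4)² + (y − 108.1)² = 176.43²; (x − 152.4)² + (y − 4.8)² = 156.51²; (x + 5.6)² + (y + 56.3)² = 26.48².
Subtracting the ST-05 equation from the ST-06 and ST-07 equations removes the quadratic terms:
523.6 x − 206.6 y = 6226.99
207.6 x − 328.8 y = 9973.43
Solving the 2×2 system: x ≈ -0.1, y ≈ -30.4 km.

(-0.1, -30.4)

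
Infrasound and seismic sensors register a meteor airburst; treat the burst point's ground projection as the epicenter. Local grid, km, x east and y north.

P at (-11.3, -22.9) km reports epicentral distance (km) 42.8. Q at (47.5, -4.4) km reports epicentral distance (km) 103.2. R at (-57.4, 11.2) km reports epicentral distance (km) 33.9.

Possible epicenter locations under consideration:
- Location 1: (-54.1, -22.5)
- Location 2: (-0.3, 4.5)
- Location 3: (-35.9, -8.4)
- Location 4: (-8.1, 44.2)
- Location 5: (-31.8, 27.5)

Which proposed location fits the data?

For each candidate, compare |candidate − station| to the reported distance:
Location 1: residuals P 0.0, Q 0.0, R 0.0 → max 0.0 km
Location 2: residuals P 13.3, Q 54.6, R 23.6 → max 54.6 km
Location 3: residuals P 14.2, Q 19.7, R 4.8 → max 19.7 km
Location 4: residuals P 24.4, Q 29.4, R 25.4 → max 29.4 km
Location 5: residuals P 11.6, Q 17.7, R 3.6 → max 17.7 km
Only Location 1 has all residuals ≈ 0.

Location 1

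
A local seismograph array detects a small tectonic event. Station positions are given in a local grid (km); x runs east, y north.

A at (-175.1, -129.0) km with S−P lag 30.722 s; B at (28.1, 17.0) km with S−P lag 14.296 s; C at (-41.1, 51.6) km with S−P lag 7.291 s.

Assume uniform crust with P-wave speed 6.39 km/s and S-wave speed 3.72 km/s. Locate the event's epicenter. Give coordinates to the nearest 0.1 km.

Distance from S−P lag: d = Δt · v_P v_S / (v_P − v_S) = Δt · (6.39·3.72)/(6.39−3.72) ≈ 8.9029·Δt.
So d_A = 273.52, d_B = 127.28, d_C = 64.91 km.
Circle about each station: (x + 175.1)² + (y + 129.0)² = 273.52²; (x − 28.1)² + (y − 17.0)² = 127.28²; (x + 41.1)² + (y − 51.6)² = 64.91².
Subtracting the A equation from the B and C equations removes the quadratic terms:
406.4 x + 292.0 y = 12390.59
268.0 x + 361.2 y = 27650.64
Solving the 2×2 system: x ≈ -52.5, y ≈ 115.5 km.
Check against A (with the unrounded x, y): √((x + 175.1)²+(y + 129.0)²) = 273.52 ≈ 273.52 km. ✓

(-52.5, 115.5)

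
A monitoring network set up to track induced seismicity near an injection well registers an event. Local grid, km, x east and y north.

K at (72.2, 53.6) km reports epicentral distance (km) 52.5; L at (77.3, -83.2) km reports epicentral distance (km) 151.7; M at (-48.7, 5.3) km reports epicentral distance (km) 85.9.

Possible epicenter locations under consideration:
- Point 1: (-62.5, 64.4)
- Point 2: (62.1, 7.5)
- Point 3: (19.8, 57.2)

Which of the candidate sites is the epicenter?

Point 3

For each candidate, compare |candidate − station| to the reported distance:
Point 1: residuals K 82.6, L 51.6, M 25.2 → max 82.6 km
Point 2: residuals K 5.3, L 59.7, M 24.9 → max 59.7 km
Point 3: residuals K 0.0, L 0.0, M 0.0 → max 0.0 km
Only Point 3 has all residuals ≈ 0.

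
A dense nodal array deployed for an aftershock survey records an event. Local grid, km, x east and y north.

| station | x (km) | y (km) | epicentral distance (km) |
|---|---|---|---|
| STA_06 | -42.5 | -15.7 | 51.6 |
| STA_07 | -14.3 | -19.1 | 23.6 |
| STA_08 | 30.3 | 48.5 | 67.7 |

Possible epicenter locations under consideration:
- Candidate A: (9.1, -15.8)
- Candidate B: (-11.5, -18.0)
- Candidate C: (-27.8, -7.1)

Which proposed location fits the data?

Candidate A

For each candidate, compare |candidate − station| to the reported distance:
Candidate A: residuals STA_06 0.0, STA_07 0.0, STA_08 0.0 → max 0.0 km
Candidate B: residuals STA_06 20.5, STA_07 20.6, STA_08 10.8 → max 20.6 km
Candidate C: residuals STA_06 34.6, STA_07 5.5, STA_08 12.7 → max 34.6 km
Only Candidate A has all residuals ≈ 0.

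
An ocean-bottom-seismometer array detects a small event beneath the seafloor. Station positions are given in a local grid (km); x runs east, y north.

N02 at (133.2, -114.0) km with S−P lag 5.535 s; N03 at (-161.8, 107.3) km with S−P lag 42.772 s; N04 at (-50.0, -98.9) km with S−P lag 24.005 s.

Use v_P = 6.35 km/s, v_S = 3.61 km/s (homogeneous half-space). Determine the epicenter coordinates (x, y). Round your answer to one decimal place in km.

(148.8, -70.4)

Distance from S−P lag: d = Δt · v_P v_S / (v_P − v_S) = Δt · (6.35·3.61)/(6.35−3.61) ≈ 8.3662·Δt.
So d_N02 = 46.31, d_N03 = 357.84, d_N04 = 200.83 km.
Circle about each station: (x − 133.2)² + (y + 114.0)² = 46.31²; (x + 161.8)² + (y − 107.3)² = 357.84²; (x + 50.0)² + (y + 98.9)² = 200.83².
Subtracting the N02 equation from the N03 and N04 equations removes the quadratic terms:
-590.0 x + 442.6 y = -118950.56
-366.4 x + 30.2 y = -56645.10
Solving the 2×2 system: x ≈ 148.8, y ≈ -70.4 km.
Check against N02 (with the unrounded x, y): √((x − 133.2)²+(y + 114.0)²) = 46.30 ≈ 46.31 km. ✓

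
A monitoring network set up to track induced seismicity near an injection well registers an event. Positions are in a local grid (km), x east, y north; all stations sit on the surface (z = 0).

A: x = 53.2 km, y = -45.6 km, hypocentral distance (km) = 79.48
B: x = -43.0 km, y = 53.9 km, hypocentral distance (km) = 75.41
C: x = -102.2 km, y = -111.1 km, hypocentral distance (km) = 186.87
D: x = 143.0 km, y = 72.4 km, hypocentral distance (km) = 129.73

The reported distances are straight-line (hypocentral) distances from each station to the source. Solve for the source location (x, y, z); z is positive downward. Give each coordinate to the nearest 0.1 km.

Each station gives a sphere (x−x_i)² + (y−y_i)² + z² = d_i² (stations at z=0).
Subtracting the A sphere from B and C: z² cancels, leaving linear equations in x and y:
-192.4 x + 199.0 y = 475.01
-310.8 x − 131.0 y = -10724.88
Solving: x ≈ 23.802, y ≈ 25.399 km (keep extra digits for the depth step; rounded: 23.8, 25.4).
Then from the A sphere: z² = 79.48² − (x − 53.2)² − (y + 45.6)² with x = 23.802, y = 25.399, so z ≈ 20.297 ≈ 20.3 km.

(23.8, 25.4, 20.3)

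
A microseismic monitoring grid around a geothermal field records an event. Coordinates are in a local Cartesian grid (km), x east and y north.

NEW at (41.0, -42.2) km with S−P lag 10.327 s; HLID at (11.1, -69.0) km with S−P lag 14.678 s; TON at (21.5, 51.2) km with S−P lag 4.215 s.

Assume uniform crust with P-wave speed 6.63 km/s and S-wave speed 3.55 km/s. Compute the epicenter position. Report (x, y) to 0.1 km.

Distance from S−P lag: d = Δt · v_P v_S / (v_P − v_S) = Δt · (6.63·3.55)/(6.63−3.55) ≈ 7.6417·Δt.
So d_NEW = 78.92, d_HLID = 112.17, d_TON = 32.21 km.
Circle about each station: (x − 41.0)² + (y + 42.2)² = 78.92²; (x − 11.1)² + (y + 69.0)² = 112.17²; (x − 21.5)² + (y − 51.2)² = 32.21².
Subtracting pairs of circle equations eliminates x²+y² and gives linear equations (the radical axes):
-59.8 x − 53.6 y = -4931.37
-39.0 x + 186.8 y = 4812.73
Solving the 2×2 system: x ≈ 50.0, y ≈ 36.2 km.
Check against NEW (with the unrounded x, y): √((x − 41.0)²+(y + 42.2)²) = 78.92 ≈ 78.92 km. ✓

(50.0, 36.2)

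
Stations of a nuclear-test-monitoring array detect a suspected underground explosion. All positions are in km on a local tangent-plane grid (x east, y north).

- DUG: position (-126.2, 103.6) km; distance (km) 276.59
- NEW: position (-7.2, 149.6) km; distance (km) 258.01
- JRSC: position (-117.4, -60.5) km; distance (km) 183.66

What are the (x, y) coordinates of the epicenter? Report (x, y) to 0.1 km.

Circle about each station: (x + 126.2)² + (y − 103.6)² = 276.59²; (x + 7.2)² + (y − 149.6)² = 258.01²; (x + 117.4)² + (y + 60.5)² = 183.66².
Subtracting the DUG equation from the NEW and JRSC equations removes the quadratic terms:
238.0 x + 92.0 y = 5705.47
17.6 x − 328.2 y = 33554.64
Solving the 2×2 system: x ≈ 62.2, y ≈ -98.9 km.

(62.2, -98.9)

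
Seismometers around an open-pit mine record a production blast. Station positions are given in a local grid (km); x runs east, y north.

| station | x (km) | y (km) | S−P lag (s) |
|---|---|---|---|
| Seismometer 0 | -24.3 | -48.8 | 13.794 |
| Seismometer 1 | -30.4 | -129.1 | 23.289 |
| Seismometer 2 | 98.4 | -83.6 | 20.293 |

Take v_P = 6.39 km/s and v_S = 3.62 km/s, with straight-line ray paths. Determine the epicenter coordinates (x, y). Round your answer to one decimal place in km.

Distance from S−P lag: d = Δt · v_P v_S / (v_P − v_S) = Δt · (6.39·3.62)/(6.39−3.62) ≈ 8.3508·Δt.
So d_Seismometer 0 = 115.19, d_Seismometer 1 = 194.48, d_Seismometer 2 = 169.46 km.
Circle about each station: (x + 24.3)² + (y + 48.8)² = 115.19²; (x + 30.4)² + (y + 129.1)² = 194.48²; (x − 98.4)² + (y + 83.6)² = 169.46².
Subtracting pairs of circle equations eliminates x²+y² and gives linear equations (the radical axes):
-12.2 x − 160.6 y = -9934.69
245.4 x − 69.6 y = -1748.37
Solving the 2×2 system: x ≈ 10.2, y ≈ 61.1 km.

x ≈ 10.2 km, y ≈ 61.1 km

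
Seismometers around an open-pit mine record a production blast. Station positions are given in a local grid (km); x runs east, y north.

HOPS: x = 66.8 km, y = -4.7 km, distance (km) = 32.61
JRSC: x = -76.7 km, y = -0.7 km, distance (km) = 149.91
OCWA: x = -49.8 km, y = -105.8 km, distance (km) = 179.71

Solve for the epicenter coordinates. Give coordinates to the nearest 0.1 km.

Circle about each station: (x − 66.8)² + (y + 4.7)² = 32.61²; (x + 76.7)² + (y + 0.7)² = 149.91²; (x + 49.8)² + (y + 105.8)² = 179.71².
Subtracting pairs of circle equations eliminates x²+y² and gives linear equations (the radical axes):
-287.0 x + 8.0 y = -20010.55
-233.2 x − 202.2 y = -22042.92
Solving the 2×2 system: x ≈ 70.5, y ≈ 27.7 km.

(70.5, 27.7)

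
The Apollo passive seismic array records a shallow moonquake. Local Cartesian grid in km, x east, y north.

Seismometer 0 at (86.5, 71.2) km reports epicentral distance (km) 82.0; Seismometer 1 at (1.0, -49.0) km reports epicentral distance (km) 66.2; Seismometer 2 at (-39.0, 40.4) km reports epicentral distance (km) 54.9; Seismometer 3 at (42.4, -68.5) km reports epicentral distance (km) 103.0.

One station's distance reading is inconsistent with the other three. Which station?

Seismometer 1

Solve using three stations at a time. Using Seismometer 0, Seismometer 2, Seismometer 3 (subtract circle equations pairwise → linear system) gives (x, y) ≈ (15.1, 30.8).
Distances from that point to each station vs reported:
  Seismometer 0: calculated 82.0 vs reported 82.0 → residual 0.0 km
  Seismometer 1: calculated 81.1 vs reported 66.2 → residual 14.9 km
  Seismometer 2: calculated 54.9 vs reported 54.9 → residual 0.0 km
  Seismometer 3: calculated 103.0 vs reported 103.0 → residual 0.0 km
Seismometer 0, Seismometer 2, Seismometer 3 are mutually consistent (residuals ≈ 0); Seismometer 1 is off by 14.9 km.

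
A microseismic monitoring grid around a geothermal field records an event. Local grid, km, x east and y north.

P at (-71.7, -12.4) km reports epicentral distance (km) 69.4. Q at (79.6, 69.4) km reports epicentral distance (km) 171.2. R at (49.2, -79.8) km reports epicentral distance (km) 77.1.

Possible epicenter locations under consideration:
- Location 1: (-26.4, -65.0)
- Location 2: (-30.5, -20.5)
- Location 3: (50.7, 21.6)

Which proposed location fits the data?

For each candidate, compare |candidate − station| to the reported distance:
Location 1: residuals P 0.0, Q 0.0, R 0.1 → max 0.1 km
Location 2: residuals P 27.4, Q 29.1, R 22.2 → max 29.1 km
Location 3: residuals P 57.6, Q 115.3, R 24.3 → max 115.3 km
Only Location 1 has all residuals ≈ 0.

Location 1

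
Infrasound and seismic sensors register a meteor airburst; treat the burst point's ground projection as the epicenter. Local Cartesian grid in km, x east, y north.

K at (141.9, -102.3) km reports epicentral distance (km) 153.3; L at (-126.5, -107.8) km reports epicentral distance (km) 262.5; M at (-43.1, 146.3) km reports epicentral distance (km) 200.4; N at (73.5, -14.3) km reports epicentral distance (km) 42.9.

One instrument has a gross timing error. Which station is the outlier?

Solve using three stations at a time. Using L, M, N (subtract circle equations pairwise → linear system) gives (x, y) ≈ (106.5, 13.0).
Distances from that point to each station vs reported:
  K: calculated 120.6 vs reported 153.3 → residual 32.7 km
  L: calculated 262.5 vs reported 262.5 → residual 0.0 km
  M: calculated 200.4 vs reported 200.4 → residual 0.0 km
  N: calculated 42.9 vs reported 42.9 → residual 0.0 km
L, M, N are mutually consistent (residuals ≈ 0); K is off by 32.7 km.

K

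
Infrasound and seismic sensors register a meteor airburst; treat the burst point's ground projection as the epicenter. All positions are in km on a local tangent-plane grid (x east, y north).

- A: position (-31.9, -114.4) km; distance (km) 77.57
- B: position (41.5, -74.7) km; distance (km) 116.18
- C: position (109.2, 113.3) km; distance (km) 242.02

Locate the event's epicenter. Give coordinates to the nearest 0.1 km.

Circle about each station: (x + 31.9)² + (y + 114.4)² = 77.57²; (x − 41.5)² + (y + 74.7)² = 116.18²; (x − 109.2)² + (y − 113.3)² = 242.02².
Subtracting pairs of circle equations eliminates x²+y² and gives linear equations (the radical axes):
146.8 x + 79.4 y = -14283.32
282.2 x + 455.4 y = -41900.02
Solving the 2×2 system: x ≈ -71.5, y ≈ -47.7 km.

(-71.5, -47.7)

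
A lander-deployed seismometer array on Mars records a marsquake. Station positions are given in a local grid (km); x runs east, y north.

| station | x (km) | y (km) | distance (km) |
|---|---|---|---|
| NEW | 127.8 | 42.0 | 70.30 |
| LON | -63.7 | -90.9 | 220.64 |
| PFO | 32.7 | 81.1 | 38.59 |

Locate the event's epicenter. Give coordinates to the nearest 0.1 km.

Circle about each station: (x − 127.8)² + (y − 42.0)² = 70.30²; (x + 63.7)² + (y + 90.9)² = 220.64²; (x − 32.7)² + (y − 81.1)² = 38.59².
Subtracting the NEW equation from the LON and PFO equations removes the quadratic terms:
-383.0 x − 265.8 y = -49516.26
-190.2 x + 78.2 y = -6997.44
Solving the 2×2 system: x ≈ 71.2, y ≈ 83.7 km.

x ≈ 71.2 km, y ≈ 83.7 km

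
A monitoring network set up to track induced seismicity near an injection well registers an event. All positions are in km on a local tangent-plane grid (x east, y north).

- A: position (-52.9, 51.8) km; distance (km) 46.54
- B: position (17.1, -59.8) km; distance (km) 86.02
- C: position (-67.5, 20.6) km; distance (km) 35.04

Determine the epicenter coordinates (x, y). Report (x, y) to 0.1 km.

x ≈ -34.4 km, y ≈ 9.1 km

Circle about each station: (x + 52.9)² + (y − 51.8)² = 46.54²; (x − 17.1)² + (y + 59.8)² = 86.02²; (x + 67.5)² + (y − 20.6)² = 35.04².
Subtracting the A equation from the B and C equations removes the quadratic terms:
140.0 x − 223.2 y = -6846.67
-29.2 x − 62.4 y = 437.13
Solving the 2×2 system: x ≈ -34.4, y ≈ 9.1 km.
Check against A (with the unrounded x, y): √((x + 52.9)²+(y − 51.8)²) = 46.54 ≈ 46.54 km. ✓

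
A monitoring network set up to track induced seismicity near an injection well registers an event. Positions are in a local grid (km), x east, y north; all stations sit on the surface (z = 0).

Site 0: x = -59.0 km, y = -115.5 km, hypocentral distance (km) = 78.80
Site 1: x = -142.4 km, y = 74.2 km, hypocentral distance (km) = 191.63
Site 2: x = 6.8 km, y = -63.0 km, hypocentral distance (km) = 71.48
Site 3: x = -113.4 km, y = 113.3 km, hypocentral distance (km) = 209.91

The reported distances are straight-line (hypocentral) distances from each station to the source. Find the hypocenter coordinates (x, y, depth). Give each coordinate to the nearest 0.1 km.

Each station gives a sphere (x−x_i)² + (y−y_i)² + z² = d_i² (stations at z=0).
Subtracting the Site 0 sphere from Site 1 and Site 2: z² cancels, leaving linear equations in x and y:
-166.8 x + 379.4 y = -21550.47
131.6 x + 105.0 y = -11705.96
Solving: x ≈ -32.300, y ≈ -71.002 km (keep extra digits for the depth step; rounded: -32.3, -71.0).
Then from the Site 0 sphere: z² = 78.80² − (x + 59.0)² − (y + 115.5)² with x = -32.300, y = -71.002, so z ≈ 59.300 ≈ 59.3 km.
Check against Site 3 (with the unrounded solution): distance 209.91 ≈ 209.91 km. ✓

x ≈ -32.3 km, y ≈ -71.0 km, depth ≈ 59.3 km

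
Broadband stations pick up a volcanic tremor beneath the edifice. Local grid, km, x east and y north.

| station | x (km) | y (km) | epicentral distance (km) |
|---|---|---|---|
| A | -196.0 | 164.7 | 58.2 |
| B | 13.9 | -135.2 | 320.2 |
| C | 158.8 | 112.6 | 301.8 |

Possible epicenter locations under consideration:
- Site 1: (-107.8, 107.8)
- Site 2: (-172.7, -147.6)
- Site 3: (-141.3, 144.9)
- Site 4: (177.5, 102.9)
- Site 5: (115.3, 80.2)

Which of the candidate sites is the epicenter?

Site 3

For each candidate, compare |candidate − station| to the reported distance:
Site 1: residuals A 46.8, B 48.4, C 35.2 → max 48.4 km
Site 2: residuals A 255.0, B 133.2, C 119.6 → max 255.0 km
Site 3: residuals A 0.0, B 0.0, C 0.0 → max 0.0 km
Site 4: residuals A 320.4, B 31.3, C 280.7 → max 320.4 km
Site 5: residuals A 264.4, B 82.1, C 247.6 → max 264.4 km
Only Site 3 has all residuals ≈ 0.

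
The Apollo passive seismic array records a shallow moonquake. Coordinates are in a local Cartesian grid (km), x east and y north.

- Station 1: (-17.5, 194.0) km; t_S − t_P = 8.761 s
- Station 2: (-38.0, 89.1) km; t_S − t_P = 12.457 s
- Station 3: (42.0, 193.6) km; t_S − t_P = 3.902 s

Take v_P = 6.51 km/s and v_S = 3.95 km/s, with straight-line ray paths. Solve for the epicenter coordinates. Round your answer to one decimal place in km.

Distance from S−P lag: d = Δt · v_P v_S / (v_P − v_S) = Δt · (6.51·3.95)/(6.51−3.95) ≈ 10.0447·Δt.
So d_Station 1 = 88.00, d_Station 2 = 125.13, d_Station 3 = 39.19 km.
Circle about each station: (x + 17.5)² + (y − 194.0)² = 88.00²; (x + 38.0)² + (y − 89.1)² = 125.13²; (x − 42.0)² + (y − 193.6)² = 39.19².
Subtracting the Station 1 equation from the Station 2 and Station 3 equations removes the quadratic terms:
-41.0 x − 209.8 y = -36472.96
119.0 x − 0.8 y = 7510.85
Solving the 2×2 system: x ≈ 64.2, y ≈ 161.3 km.
Check against Station 1 (with the unrounded x, y): √((x + 17.5)²+(y − 194.0)²) = 88.00 ≈ 88.00 km. ✓

x ≈ 64.2 km, y ≈ 161.3 km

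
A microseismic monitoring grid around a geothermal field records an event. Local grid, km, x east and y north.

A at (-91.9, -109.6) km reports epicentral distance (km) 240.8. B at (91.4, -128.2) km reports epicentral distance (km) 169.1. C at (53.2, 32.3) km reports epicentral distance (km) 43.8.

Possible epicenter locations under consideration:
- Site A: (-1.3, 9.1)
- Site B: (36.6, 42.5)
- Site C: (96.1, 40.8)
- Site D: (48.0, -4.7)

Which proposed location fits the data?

Site C

For each candidate, compare |candidate − station| to the reported distance:
Site A: residuals A 91.5, B 3.4, C 15.4 → max 91.5 km
Site B: residuals A 41.7, B 10.2, C 24.3 → max 41.7 km
Site C: residuals A 0.0, B 0.0, C 0.1 → max 0.1 km
Site D: residuals A 65.9, B 38.2, C 6.4 → max 65.9 km
Only Site C has all residuals ≈ 0.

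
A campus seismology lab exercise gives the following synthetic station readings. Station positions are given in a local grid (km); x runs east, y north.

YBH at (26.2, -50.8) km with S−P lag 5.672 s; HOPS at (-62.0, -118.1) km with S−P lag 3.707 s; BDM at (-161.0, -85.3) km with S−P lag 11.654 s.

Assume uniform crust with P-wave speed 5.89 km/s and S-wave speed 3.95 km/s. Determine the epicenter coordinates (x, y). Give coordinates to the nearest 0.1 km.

Distance from S−P lag: d = Δt · v_P v_S / (v_P − v_S) = Δt · (5.89·3.95)/(5.89−3.95) ≈ 11.9925·Δt.
So d_YBH = 68.02, d_HOPS = 44.46, d_BDM = 139.76 km.
Circle about each station: (x − 26.2)² + (y + 50.8)² = 68.02²; (x + 62.0)² + (y + 118.1)² = 44.46²; (x + 161.0)² + (y + 85.3)² = 139.76².
Subtracting the YBH equation from the HOPS and BDM equations removes the quadratic terms:
-176.4 x − 134.6 y = 17174.56
-374.4 x − 69.0 y = 15023.87
Solving the 2×2 system: x ≈ -21.9, y ≈ -98.9 km.

x ≈ -21.9 km, y ≈ -98.9 km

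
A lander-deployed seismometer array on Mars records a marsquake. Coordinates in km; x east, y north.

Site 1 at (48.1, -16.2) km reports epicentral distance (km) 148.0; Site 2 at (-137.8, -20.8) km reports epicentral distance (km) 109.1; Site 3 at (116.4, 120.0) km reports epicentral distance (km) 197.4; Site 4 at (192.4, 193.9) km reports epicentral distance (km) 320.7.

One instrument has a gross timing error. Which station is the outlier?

Solve using three stations at a time. Using Site 1, Site 2, Site 3 (subtract circle equations pairwise → linear system) gives (x, y) ≈ (-73.9, 67.6).
Distances from that point to each station vs reported:
  Site 1: calculated 148.0 vs reported 148.0 → residual 0.0 km
  Site 2: calculated 109.1 vs reported 109.1 → residual 0.0 km
  Site 3: calculated 197.4 vs reported 197.4 → residual 0.0 km
  Site 4: calculated 294.7 vs reported 320.7 → residual 26.0 km
Site 1, Site 2, Site 3 are mutually consistent (residuals ≈ 0); Site 4 is off by 26.0 km.

Site 4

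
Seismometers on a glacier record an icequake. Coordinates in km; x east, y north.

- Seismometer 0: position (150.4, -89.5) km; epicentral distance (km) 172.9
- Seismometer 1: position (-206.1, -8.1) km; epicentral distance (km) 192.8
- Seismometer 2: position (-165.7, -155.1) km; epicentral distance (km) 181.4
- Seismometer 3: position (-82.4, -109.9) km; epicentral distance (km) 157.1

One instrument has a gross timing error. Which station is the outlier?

Solve using three stations at a time. Using Seismometer 0, Seismometer 1, Seismometer 2 (subtract circle equations pairwise → linear system) gives (x, y) ≈ (-17.9, -49.9).
Distances from that point to each station vs reported:
  Seismometer 0: calculated 172.9 vs reported 172.9 → residual 0.0 km
  Seismometer 1: calculated 192.8 vs reported 192.8 → residual 0.0 km
  Seismometer 2: calculated 181.4 vs reported 181.4 → residual 0.0 km
  Seismometer 3: calculated 88.1 vs reported 157.1 → residual 69.0 km
Seismometer 0, Seismometer 1, Seismometer 2 are mutually consistent (residuals ≈ 0); Seismometer 3 is off by 69.0 km.

Seismometer 3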